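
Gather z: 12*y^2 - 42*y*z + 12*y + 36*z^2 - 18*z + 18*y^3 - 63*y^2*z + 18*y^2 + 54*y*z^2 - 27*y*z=18*y^3 + 30*y^2 + 12*y + z^2*(54*y + 36) + z*(-63*y^2 - 69*y - 18)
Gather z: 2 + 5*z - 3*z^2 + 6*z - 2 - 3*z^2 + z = -6*z^2 + 12*z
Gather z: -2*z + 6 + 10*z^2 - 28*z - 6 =10*z^2 - 30*z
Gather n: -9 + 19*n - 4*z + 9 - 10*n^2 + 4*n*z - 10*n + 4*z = -10*n^2 + n*(4*z + 9)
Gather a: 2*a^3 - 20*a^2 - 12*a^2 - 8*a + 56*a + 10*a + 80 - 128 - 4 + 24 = 2*a^3 - 32*a^2 + 58*a - 28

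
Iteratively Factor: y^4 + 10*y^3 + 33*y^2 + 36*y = (y + 4)*(y^3 + 6*y^2 + 9*y) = y*(y + 4)*(y^2 + 6*y + 9) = y*(y + 3)*(y + 4)*(y + 3)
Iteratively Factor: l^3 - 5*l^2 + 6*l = (l - 2)*(l^2 - 3*l) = l*(l - 2)*(l - 3)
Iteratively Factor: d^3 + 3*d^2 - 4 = (d - 1)*(d^2 + 4*d + 4) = (d - 1)*(d + 2)*(d + 2)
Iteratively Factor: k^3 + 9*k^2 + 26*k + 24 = (k + 4)*(k^2 + 5*k + 6) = (k + 2)*(k + 4)*(k + 3)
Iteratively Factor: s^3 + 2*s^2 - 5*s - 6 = (s - 2)*(s^2 + 4*s + 3) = (s - 2)*(s + 3)*(s + 1)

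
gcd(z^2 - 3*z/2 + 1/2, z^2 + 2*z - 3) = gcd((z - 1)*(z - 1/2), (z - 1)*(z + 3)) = z - 1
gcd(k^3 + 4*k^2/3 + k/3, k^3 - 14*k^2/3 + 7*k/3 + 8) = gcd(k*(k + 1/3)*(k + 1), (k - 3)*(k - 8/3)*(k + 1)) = k + 1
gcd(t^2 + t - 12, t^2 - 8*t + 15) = t - 3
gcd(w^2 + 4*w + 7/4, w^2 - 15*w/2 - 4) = w + 1/2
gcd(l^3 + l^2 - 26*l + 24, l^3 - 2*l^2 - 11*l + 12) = l^2 - 5*l + 4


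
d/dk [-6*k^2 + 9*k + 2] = 9 - 12*k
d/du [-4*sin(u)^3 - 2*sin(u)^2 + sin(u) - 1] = (-12*sin(u)^2 - 4*sin(u) + 1)*cos(u)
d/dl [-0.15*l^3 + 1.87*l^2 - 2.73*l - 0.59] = -0.45*l^2 + 3.74*l - 2.73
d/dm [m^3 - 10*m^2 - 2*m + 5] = 3*m^2 - 20*m - 2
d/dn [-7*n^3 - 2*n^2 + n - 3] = -21*n^2 - 4*n + 1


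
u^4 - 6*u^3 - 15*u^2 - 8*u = u*(u - 8)*(u + 1)^2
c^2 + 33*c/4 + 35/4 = (c + 5/4)*(c + 7)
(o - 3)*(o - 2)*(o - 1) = o^3 - 6*o^2 + 11*o - 6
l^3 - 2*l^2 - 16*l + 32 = (l - 4)*(l - 2)*(l + 4)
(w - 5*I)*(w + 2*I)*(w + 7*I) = w^3 + 4*I*w^2 + 31*w + 70*I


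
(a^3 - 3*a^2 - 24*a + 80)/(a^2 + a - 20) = a - 4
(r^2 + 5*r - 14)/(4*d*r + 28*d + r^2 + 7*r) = (r - 2)/(4*d + r)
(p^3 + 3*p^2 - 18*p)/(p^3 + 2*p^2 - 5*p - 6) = p*(p^2 + 3*p - 18)/(p^3 + 2*p^2 - 5*p - 6)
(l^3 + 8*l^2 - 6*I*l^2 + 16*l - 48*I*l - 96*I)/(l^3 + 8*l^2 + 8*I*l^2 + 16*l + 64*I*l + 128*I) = (l - 6*I)/(l + 8*I)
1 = 1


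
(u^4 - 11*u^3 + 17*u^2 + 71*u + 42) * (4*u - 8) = 4*u^5 - 52*u^4 + 156*u^3 + 148*u^2 - 400*u - 336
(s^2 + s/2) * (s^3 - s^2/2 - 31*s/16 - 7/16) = s^5 - 35*s^3/16 - 45*s^2/32 - 7*s/32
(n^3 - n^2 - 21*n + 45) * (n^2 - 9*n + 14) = n^5 - 10*n^4 + 2*n^3 + 220*n^2 - 699*n + 630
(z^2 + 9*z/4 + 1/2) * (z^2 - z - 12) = z^4 + 5*z^3/4 - 55*z^2/4 - 55*z/2 - 6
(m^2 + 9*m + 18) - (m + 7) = m^2 + 8*m + 11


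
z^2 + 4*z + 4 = (z + 2)^2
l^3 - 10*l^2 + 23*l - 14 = (l - 7)*(l - 2)*(l - 1)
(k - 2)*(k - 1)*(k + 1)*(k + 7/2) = k^4 + 3*k^3/2 - 8*k^2 - 3*k/2 + 7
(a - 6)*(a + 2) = a^2 - 4*a - 12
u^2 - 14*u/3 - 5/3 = (u - 5)*(u + 1/3)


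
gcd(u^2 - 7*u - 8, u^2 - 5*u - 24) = u - 8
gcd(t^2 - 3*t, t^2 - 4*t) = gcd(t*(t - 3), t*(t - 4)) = t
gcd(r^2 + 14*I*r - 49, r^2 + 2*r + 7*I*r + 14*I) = r + 7*I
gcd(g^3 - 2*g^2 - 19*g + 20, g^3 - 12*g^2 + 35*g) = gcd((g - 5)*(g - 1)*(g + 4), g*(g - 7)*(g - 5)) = g - 5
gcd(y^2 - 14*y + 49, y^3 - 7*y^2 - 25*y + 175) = y - 7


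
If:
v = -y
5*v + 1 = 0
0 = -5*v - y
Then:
No Solution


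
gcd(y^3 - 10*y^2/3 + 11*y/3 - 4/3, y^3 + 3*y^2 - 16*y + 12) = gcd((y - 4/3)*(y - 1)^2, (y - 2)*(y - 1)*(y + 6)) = y - 1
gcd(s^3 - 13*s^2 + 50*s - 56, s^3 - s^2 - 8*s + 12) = s - 2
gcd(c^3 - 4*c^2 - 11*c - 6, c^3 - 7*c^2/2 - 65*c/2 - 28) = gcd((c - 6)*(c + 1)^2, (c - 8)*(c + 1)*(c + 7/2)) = c + 1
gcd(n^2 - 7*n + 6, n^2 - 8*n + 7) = n - 1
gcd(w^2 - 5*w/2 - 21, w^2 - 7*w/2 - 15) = w - 6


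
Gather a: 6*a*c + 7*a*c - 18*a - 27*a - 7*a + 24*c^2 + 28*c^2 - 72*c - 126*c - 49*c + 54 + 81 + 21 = a*(13*c - 52) + 52*c^2 - 247*c + 156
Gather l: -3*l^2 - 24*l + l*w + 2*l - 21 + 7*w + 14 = -3*l^2 + l*(w - 22) + 7*w - 7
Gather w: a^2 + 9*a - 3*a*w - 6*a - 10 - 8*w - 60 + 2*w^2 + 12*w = a^2 + 3*a + 2*w^2 + w*(4 - 3*a) - 70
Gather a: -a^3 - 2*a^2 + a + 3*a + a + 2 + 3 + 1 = -a^3 - 2*a^2 + 5*a + 6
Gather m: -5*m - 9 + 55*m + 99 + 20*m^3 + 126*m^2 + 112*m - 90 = 20*m^3 + 126*m^2 + 162*m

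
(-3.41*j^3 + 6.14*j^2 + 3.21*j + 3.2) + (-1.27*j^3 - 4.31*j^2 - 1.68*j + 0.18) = -4.68*j^3 + 1.83*j^2 + 1.53*j + 3.38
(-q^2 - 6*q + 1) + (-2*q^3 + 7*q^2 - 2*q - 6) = -2*q^3 + 6*q^2 - 8*q - 5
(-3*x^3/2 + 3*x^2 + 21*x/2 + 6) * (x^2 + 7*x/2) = -3*x^5/2 - 9*x^4/4 + 21*x^3 + 171*x^2/4 + 21*x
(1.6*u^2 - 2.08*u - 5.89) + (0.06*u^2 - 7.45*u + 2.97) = 1.66*u^2 - 9.53*u - 2.92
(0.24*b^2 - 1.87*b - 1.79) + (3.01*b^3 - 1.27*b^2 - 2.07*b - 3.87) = 3.01*b^3 - 1.03*b^2 - 3.94*b - 5.66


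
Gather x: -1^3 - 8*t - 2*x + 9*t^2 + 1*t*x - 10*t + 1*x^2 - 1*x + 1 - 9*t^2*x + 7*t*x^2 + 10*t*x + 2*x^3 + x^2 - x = 9*t^2 - 18*t + 2*x^3 + x^2*(7*t + 2) + x*(-9*t^2 + 11*t - 4)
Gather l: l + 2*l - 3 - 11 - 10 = 3*l - 24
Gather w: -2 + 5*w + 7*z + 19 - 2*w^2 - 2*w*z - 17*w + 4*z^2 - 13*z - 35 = -2*w^2 + w*(-2*z - 12) + 4*z^2 - 6*z - 18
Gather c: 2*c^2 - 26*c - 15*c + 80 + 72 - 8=2*c^2 - 41*c + 144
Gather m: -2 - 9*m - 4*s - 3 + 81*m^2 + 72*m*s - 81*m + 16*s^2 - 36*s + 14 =81*m^2 + m*(72*s - 90) + 16*s^2 - 40*s + 9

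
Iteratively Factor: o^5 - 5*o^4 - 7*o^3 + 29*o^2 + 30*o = (o + 2)*(o^4 - 7*o^3 + 7*o^2 + 15*o) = (o - 5)*(o + 2)*(o^3 - 2*o^2 - 3*o) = (o - 5)*(o - 3)*(o + 2)*(o^2 + o) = o*(o - 5)*(o - 3)*(o + 2)*(o + 1)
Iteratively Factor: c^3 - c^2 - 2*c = (c + 1)*(c^2 - 2*c) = c*(c + 1)*(c - 2)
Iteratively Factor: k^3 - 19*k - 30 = (k - 5)*(k^2 + 5*k + 6) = (k - 5)*(k + 2)*(k + 3)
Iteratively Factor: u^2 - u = (u - 1)*(u)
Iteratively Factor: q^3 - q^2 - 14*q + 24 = (q - 2)*(q^2 + q - 12) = (q - 2)*(q + 4)*(q - 3)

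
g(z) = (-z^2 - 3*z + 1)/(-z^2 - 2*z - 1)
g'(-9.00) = -0.03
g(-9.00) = 0.83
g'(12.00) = 0.00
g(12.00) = 1.06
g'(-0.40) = 25.00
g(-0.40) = -5.67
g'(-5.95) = -0.09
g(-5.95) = 0.68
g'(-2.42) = -2.59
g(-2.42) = -1.19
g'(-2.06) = -5.93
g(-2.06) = -2.61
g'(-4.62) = -0.20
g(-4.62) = 0.49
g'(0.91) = 0.59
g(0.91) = 0.70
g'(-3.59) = -0.49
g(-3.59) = 0.17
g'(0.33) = 1.99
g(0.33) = 0.06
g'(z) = (-2*z - 3)/(-z^2 - 2*z - 1) + (2*z + 2)*(-z^2 - 3*z + 1)/(-z^2 - 2*z - 1)^2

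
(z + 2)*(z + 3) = z^2 + 5*z + 6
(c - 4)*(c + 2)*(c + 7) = c^3 + 5*c^2 - 22*c - 56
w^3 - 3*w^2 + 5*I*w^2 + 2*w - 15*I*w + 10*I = (w - 2)*(w - 1)*(w + 5*I)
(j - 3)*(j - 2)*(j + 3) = j^3 - 2*j^2 - 9*j + 18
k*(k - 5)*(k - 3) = k^3 - 8*k^2 + 15*k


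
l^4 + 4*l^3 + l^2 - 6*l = l*(l - 1)*(l + 2)*(l + 3)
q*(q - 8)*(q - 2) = q^3 - 10*q^2 + 16*q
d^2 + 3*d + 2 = (d + 1)*(d + 2)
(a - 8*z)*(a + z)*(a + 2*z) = a^3 - 5*a^2*z - 22*a*z^2 - 16*z^3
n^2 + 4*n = n*(n + 4)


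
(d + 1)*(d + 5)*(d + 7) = d^3 + 13*d^2 + 47*d + 35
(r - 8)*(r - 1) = r^2 - 9*r + 8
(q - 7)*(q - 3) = q^2 - 10*q + 21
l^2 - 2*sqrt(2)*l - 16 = (l - 4*sqrt(2))*(l + 2*sqrt(2))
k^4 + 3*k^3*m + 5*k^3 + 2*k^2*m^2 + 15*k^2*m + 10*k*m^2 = k*(k + 5)*(k + m)*(k + 2*m)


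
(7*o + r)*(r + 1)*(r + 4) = 7*o*r^2 + 35*o*r + 28*o + r^3 + 5*r^2 + 4*r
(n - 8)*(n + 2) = n^2 - 6*n - 16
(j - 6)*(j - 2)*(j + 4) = j^3 - 4*j^2 - 20*j + 48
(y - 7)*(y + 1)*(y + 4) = y^3 - 2*y^2 - 31*y - 28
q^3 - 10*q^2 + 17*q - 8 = (q - 8)*(q - 1)^2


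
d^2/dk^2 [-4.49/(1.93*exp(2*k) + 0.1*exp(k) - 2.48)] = (-4.49*(3.86*exp(k) + 0.1)*(7.72*exp(k) + 0.2)*exp(k) + (34.6628*exp(k) + 0.449)*(1.93*exp(2*k) + 0.1*exp(k) - 2.48))*exp(k)/(1.93*exp(2*k) + 0.1*exp(k) - 2.48)^3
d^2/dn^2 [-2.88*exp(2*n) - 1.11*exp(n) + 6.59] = (-11.52*exp(n) - 1.11)*exp(n)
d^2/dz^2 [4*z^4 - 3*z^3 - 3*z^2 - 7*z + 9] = 48*z^2 - 18*z - 6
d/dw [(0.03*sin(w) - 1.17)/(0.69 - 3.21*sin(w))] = -3.735*cos(w)/(3.21*sin(w) - 0.69)^2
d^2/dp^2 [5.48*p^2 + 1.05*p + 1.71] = 10.9600000000000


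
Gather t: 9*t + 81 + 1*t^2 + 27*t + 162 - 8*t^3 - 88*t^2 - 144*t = -8*t^3 - 87*t^2 - 108*t + 243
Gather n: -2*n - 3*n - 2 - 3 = -5*n - 5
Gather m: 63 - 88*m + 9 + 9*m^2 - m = 9*m^2 - 89*m + 72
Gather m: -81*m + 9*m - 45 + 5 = -72*m - 40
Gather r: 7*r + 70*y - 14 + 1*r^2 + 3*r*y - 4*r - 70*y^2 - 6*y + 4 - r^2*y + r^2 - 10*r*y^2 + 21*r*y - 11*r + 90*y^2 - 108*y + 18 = r^2*(2 - y) + r*(-10*y^2 + 24*y - 8) + 20*y^2 - 44*y + 8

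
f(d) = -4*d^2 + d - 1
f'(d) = 1 - 8*d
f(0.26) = -1.01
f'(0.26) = -1.08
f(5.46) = -114.79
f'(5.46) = -42.68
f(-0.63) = -3.22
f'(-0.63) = 6.04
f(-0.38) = -1.96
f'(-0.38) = 4.04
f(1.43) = -7.75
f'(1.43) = -10.44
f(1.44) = -7.85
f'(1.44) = -10.52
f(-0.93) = -5.39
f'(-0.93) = 8.44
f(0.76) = -2.55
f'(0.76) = -5.08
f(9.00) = -316.00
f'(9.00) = -71.00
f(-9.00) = -334.00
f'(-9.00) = 73.00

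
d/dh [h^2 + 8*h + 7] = 2*h + 8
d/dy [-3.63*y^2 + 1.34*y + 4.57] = 1.34 - 7.26*y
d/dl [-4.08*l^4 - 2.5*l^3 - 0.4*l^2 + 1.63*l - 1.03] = -16.32*l^3 - 7.5*l^2 - 0.8*l + 1.63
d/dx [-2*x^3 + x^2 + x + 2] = -6*x^2 + 2*x + 1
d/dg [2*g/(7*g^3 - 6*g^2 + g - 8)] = 4*(-7*g^3 + 3*g^2 - 4)/(49*g^6 - 84*g^5 + 50*g^4 - 124*g^3 + 97*g^2 - 16*g + 64)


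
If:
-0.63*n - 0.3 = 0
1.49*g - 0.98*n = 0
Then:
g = -0.31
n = -0.48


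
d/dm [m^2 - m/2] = 2*m - 1/2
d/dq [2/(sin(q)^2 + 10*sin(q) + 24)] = -4*(sin(q) + 5)*cos(q)/(sin(q)^2 + 10*sin(q) + 24)^2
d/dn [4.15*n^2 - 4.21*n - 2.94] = 8.3*n - 4.21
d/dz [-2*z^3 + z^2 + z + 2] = -6*z^2 + 2*z + 1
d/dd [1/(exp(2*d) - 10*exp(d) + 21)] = 2*(5 - exp(d))*exp(d)/(exp(2*d) - 10*exp(d) + 21)^2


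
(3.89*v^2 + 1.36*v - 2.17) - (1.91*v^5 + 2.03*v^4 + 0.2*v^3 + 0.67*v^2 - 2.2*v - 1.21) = -1.91*v^5 - 2.03*v^4 - 0.2*v^3 + 3.22*v^2 + 3.56*v - 0.96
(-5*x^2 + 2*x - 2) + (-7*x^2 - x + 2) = -12*x^2 + x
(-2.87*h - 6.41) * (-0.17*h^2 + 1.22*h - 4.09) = 0.4879*h^3 - 2.4117*h^2 + 3.9181*h + 26.2169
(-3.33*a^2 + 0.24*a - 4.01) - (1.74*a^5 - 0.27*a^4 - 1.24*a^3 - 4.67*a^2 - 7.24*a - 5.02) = -1.74*a^5 + 0.27*a^4 + 1.24*a^3 + 1.34*a^2 + 7.48*a + 1.01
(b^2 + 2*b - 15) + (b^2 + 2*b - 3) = 2*b^2 + 4*b - 18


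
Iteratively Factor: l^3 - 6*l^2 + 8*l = (l - 4)*(l^2 - 2*l) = l*(l - 4)*(l - 2)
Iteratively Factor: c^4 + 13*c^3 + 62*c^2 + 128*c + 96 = (c + 3)*(c^3 + 10*c^2 + 32*c + 32) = (c + 2)*(c + 3)*(c^2 + 8*c + 16) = (c + 2)*(c + 3)*(c + 4)*(c + 4)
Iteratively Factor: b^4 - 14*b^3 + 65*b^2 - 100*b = (b)*(b^3 - 14*b^2 + 65*b - 100) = b*(b - 5)*(b^2 - 9*b + 20) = b*(b - 5)*(b - 4)*(b - 5)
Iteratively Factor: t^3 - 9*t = (t)*(t^2 - 9) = t*(t - 3)*(t + 3)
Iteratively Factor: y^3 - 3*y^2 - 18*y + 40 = (y - 2)*(y^2 - y - 20) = (y - 2)*(y + 4)*(y - 5)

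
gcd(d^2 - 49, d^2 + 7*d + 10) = 1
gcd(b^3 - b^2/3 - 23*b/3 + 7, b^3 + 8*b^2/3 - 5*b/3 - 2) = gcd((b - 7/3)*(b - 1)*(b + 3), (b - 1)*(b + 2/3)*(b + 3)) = b^2 + 2*b - 3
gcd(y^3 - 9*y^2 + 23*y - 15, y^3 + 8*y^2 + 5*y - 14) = y - 1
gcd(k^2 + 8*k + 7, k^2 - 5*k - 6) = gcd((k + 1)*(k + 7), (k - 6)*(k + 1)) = k + 1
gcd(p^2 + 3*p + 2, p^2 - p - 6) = p + 2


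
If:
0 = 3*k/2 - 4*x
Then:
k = 8*x/3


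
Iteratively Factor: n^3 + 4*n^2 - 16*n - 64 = (n - 4)*(n^2 + 8*n + 16) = (n - 4)*(n + 4)*(n + 4)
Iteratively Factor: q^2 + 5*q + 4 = (q + 1)*(q + 4)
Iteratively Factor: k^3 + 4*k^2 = (k)*(k^2 + 4*k) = k^2*(k + 4)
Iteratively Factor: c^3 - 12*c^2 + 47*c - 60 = (c - 3)*(c^2 - 9*c + 20) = (c - 5)*(c - 3)*(c - 4)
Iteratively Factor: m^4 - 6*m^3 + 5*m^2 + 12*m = (m)*(m^3 - 6*m^2 + 5*m + 12) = m*(m - 3)*(m^2 - 3*m - 4) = m*(m - 4)*(m - 3)*(m + 1)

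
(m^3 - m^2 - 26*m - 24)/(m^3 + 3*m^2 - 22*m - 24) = (m^2 - 2*m - 24)/(m^2 + 2*m - 24)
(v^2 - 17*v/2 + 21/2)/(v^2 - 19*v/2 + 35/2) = (2*v - 3)/(2*v - 5)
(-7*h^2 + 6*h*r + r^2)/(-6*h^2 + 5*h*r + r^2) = (7*h + r)/(6*h + r)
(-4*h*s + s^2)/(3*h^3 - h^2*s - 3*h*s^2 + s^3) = s*(-4*h + s)/(3*h^3 - h^2*s - 3*h*s^2 + s^3)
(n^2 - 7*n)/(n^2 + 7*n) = (n - 7)/(n + 7)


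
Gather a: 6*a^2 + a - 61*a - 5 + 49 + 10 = 6*a^2 - 60*a + 54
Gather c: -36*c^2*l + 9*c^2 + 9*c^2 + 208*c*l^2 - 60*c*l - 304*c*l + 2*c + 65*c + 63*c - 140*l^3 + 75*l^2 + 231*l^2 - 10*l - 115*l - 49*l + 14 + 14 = c^2*(18 - 36*l) + c*(208*l^2 - 364*l + 130) - 140*l^3 + 306*l^2 - 174*l + 28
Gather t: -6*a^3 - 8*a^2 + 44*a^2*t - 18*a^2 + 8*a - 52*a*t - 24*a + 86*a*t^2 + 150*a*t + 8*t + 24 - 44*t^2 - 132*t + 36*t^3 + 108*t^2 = -6*a^3 - 26*a^2 - 16*a + 36*t^3 + t^2*(86*a + 64) + t*(44*a^2 + 98*a - 124) + 24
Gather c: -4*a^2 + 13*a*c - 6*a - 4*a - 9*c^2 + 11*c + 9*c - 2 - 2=-4*a^2 - 10*a - 9*c^2 + c*(13*a + 20) - 4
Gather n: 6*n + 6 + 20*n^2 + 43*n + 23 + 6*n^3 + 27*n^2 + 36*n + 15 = 6*n^3 + 47*n^2 + 85*n + 44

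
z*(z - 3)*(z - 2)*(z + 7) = z^4 + 2*z^3 - 29*z^2 + 42*z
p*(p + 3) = p^2 + 3*p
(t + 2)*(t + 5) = t^2 + 7*t + 10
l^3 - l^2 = l^2*(l - 1)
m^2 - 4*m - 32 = (m - 8)*(m + 4)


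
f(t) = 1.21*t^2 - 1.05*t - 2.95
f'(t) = 2.42*t - 1.05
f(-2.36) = 6.27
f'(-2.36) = -6.76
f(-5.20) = 35.23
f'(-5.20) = -13.63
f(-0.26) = -2.60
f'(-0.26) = -1.68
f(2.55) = 2.24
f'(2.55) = 5.12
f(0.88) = -2.94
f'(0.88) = 1.08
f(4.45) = 16.34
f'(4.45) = 9.72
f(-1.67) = 2.18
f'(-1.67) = -5.09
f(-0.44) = -2.25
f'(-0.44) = -2.11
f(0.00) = -2.95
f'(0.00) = -1.05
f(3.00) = 4.79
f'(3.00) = 6.21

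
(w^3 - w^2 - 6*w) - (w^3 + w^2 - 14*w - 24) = -2*w^2 + 8*w + 24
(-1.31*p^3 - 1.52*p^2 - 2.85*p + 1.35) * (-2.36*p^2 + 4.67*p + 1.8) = 3.0916*p^5 - 2.5305*p^4 - 2.7304*p^3 - 19.2315*p^2 + 1.1745*p + 2.43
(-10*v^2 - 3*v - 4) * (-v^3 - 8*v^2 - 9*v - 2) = 10*v^5 + 83*v^4 + 118*v^3 + 79*v^2 + 42*v + 8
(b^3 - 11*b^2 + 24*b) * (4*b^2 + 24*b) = 4*b^5 - 20*b^4 - 168*b^3 + 576*b^2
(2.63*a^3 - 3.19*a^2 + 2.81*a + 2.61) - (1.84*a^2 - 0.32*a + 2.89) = 2.63*a^3 - 5.03*a^2 + 3.13*a - 0.28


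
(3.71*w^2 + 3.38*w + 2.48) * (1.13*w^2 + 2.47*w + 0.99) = 4.1923*w^4 + 12.9831*w^3 + 14.8239*w^2 + 9.4718*w + 2.4552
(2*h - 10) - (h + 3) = h - 13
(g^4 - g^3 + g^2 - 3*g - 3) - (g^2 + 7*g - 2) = g^4 - g^3 - 10*g - 1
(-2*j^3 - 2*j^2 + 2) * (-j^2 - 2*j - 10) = 2*j^5 + 6*j^4 + 24*j^3 + 18*j^2 - 4*j - 20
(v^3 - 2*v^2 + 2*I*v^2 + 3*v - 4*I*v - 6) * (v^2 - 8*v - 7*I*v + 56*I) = v^5 - 10*v^4 - 5*I*v^4 + 33*v^3 + 50*I*v^3 - 170*v^2 - 101*I*v^2 + 272*v + 210*I*v - 336*I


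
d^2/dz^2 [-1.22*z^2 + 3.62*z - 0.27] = -2.44000000000000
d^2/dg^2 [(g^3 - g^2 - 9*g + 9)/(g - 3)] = 2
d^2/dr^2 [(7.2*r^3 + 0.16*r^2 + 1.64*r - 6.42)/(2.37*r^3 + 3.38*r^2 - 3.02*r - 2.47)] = (-2.27373675443232e-13*r^7 - 113.555232*r^6 + 364.469976*r^5 + 158.746392000001*r^4 - 493.96776*r^3 + 281.100648*r^2 + 513.413628*r - 246.816504)/(13.312053*r^9 + 56.955366*r^8 + 30.33837*r^7 - 148.158829*r^6 - 157.376112*r^5 + 113.89872*r^4 + 167.110423*r^3 - 5.719038*r^2 - 55.274154*r - 15.069223)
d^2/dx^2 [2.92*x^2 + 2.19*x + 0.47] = 5.84000000000000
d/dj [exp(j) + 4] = exp(j)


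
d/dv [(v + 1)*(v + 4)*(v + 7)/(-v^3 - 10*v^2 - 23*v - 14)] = 2/(v^2 + 4*v + 4)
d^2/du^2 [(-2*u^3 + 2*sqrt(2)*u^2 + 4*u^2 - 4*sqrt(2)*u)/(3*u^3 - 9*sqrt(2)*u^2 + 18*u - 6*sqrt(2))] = 8*(-sqrt(2)*u^6 + u^6 - 3*sqrt(2)*u^5 + 9*u^5 - 15*sqrt(2)*u^4 + 20*u^3 + 20*sqrt(2)*u^3 - 60*u^2 - 12*u + 36*sqrt(2)*u - 16 + 4*sqrt(2))/(3*(u^9 - 9*sqrt(2)*u^8 + 72*u^7 - 168*sqrt(2)*u^6 + 504*u^5 - 504*sqrt(2)*u^4 + 672*u^3 - 288*sqrt(2)*u^2 + 144*u - 16*sqrt(2)))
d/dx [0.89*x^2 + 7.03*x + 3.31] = 1.78*x + 7.03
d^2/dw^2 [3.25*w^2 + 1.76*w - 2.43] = 6.50000000000000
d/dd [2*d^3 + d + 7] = 6*d^2 + 1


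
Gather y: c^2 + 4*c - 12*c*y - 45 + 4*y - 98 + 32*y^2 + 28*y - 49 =c^2 + 4*c + 32*y^2 + y*(32 - 12*c) - 192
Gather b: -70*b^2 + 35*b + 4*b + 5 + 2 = -70*b^2 + 39*b + 7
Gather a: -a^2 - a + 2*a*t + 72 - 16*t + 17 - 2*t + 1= -a^2 + a*(2*t - 1) - 18*t + 90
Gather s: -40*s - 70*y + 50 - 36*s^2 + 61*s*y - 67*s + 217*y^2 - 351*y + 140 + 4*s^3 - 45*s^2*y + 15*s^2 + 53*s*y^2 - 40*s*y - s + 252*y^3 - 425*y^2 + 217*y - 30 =4*s^3 + s^2*(-45*y - 21) + s*(53*y^2 + 21*y - 108) + 252*y^3 - 208*y^2 - 204*y + 160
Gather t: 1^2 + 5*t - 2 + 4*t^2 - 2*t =4*t^2 + 3*t - 1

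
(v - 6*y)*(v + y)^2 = v^3 - 4*v^2*y - 11*v*y^2 - 6*y^3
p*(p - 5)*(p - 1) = p^3 - 6*p^2 + 5*p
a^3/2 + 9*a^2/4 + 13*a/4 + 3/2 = (a/2 + 1/2)*(a + 3/2)*(a + 2)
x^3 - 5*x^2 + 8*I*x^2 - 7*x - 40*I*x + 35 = (x - 5)*(x + I)*(x + 7*I)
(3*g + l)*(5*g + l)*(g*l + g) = 15*g^3*l + 15*g^3 + 8*g^2*l^2 + 8*g^2*l + g*l^3 + g*l^2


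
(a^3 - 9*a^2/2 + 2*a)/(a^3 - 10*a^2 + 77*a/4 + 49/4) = 2*a*(2*a^2 - 9*a + 4)/(4*a^3 - 40*a^2 + 77*a + 49)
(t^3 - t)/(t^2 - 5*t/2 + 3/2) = 2*t*(t + 1)/(2*t - 3)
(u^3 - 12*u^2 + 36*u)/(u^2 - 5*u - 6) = u*(u - 6)/(u + 1)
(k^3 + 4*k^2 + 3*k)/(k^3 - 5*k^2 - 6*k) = (k + 3)/(k - 6)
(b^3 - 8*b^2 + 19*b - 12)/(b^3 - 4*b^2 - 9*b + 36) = (b - 1)/(b + 3)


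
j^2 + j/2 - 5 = (j - 2)*(j + 5/2)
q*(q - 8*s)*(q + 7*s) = q^3 - q^2*s - 56*q*s^2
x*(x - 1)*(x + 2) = x^3 + x^2 - 2*x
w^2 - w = w*(w - 1)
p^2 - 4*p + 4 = (p - 2)^2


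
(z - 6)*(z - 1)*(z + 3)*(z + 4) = z^4 - 31*z^2 - 42*z + 72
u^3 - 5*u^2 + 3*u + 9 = (u - 3)^2*(u + 1)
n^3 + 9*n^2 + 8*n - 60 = (n - 2)*(n + 5)*(n + 6)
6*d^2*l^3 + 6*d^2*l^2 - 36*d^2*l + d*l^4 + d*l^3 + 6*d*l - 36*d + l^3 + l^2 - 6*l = (6*d + l)*(l - 2)*(l + 3)*(d*l + 1)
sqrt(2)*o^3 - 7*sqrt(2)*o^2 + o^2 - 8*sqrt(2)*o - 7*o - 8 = (o - 8)*(o + 1)*(sqrt(2)*o + 1)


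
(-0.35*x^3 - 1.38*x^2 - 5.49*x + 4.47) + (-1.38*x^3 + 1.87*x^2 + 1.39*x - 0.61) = -1.73*x^3 + 0.49*x^2 - 4.1*x + 3.86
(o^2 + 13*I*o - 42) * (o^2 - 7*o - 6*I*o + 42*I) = o^4 - 7*o^3 + 7*I*o^3 + 36*o^2 - 49*I*o^2 - 252*o + 252*I*o - 1764*I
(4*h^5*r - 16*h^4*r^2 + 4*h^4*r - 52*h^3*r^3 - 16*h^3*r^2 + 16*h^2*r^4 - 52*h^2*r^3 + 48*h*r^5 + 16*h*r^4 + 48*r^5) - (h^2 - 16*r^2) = 4*h^5*r - 16*h^4*r^2 + 4*h^4*r - 52*h^3*r^3 - 16*h^3*r^2 + 16*h^2*r^4 - 52*h^2*r^3 - h^2 + 48*h*r^5 + 16*h*r^4 + 48*r^5 + 16*r^2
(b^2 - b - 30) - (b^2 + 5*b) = -6*b - 30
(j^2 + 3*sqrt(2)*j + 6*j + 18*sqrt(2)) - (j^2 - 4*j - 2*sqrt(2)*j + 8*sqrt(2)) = 5*sqrt(2)*j + 10*j + 10*sqrt(2)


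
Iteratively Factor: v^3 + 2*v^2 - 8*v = (v + 4)*(v^2 - 2*v) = v*(v + 4)*(v - 2)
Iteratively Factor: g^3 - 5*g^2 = (g - 5)*(g^2) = g*(g - 5)*(g)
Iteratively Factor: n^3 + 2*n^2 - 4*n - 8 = (n - 2)*(n^2 + 4*n + 4) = (n - 2)*(n + 2)*(n + 2)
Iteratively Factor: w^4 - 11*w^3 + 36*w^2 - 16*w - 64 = (w - 4)*(w^3 - 7*w^2 + 8*w + 16) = (w - 4)^2*(w^2 - 3*w - 4) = (w - 4)^2*(w + 1)*(w - 4)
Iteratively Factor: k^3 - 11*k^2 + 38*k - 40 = (k - 4)*(k^2 - 7*k + 10) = (k - 5)*(k - 4)*(k - 2)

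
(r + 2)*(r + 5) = r^2 + 7*r + 10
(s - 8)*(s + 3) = s^2 - 5*s - 24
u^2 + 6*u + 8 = (u + 2)*(u + 4)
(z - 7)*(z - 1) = z^2 - 8*z + 7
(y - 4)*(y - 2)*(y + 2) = y^3 - 4*y^2 - 4*y + 16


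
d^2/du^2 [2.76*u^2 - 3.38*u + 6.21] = 5.52000000000000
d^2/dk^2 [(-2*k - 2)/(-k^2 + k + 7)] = 4*(-3*k*(-k^2 + k + 7) - (k + 1)*(2*k - 1)^2)/(-k^2 + k + 7)^3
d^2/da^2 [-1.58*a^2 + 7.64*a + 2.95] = -3.16000000000000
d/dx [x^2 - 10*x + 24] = 2*x - 10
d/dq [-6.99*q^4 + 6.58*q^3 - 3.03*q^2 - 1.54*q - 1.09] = -27.96*q^3 + 19.74*q^2 - 6.06*q - 1.54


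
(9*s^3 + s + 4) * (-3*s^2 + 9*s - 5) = -27*s^5 + 81*s^4 - 48*s^3 - 3*s^2 + 31*s - 20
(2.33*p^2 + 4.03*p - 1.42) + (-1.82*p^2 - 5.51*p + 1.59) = 0.51*p^2 - 1.48*p + 0.17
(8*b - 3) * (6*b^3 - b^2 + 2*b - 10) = 48*b^4 - 26*b^3 + 19*b^2 - 86*b + 30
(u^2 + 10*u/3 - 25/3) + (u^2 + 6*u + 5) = 2*u^2 + 28*u/3 - 10/3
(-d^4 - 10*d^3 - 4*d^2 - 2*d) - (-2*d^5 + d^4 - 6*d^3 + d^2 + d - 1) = 2*d^5 - 2*d^4 - 4*d^3 - 5*d^2 - 3*d + 1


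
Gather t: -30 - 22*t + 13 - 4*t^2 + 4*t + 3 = -4*t^2 - 18*t - 14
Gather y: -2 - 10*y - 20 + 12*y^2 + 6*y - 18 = 12*y^2 - 4*y - 40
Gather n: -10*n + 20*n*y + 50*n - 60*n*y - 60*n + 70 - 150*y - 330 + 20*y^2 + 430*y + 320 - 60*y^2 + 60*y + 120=n*(-40*y - 20) - 40*y^2 + 340*y + 180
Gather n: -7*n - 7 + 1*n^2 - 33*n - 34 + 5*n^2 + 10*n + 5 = 6*n^2 - 30*n - 36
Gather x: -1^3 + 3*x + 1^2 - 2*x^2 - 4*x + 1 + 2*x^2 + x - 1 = 0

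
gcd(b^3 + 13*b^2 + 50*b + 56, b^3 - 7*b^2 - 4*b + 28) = b + 2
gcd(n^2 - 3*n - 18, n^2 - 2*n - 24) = n - 6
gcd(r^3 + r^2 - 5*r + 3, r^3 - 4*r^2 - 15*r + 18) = r^2 + 2*r - 3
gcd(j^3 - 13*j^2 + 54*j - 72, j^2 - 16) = j - 4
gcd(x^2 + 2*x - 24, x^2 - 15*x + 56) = 1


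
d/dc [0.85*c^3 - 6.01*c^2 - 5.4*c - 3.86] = 2.55*c^2 - 12.02*c - 5.4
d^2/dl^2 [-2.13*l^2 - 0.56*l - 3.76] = -4.26000000000000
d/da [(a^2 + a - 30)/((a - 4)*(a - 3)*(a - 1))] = (-a^4 - 2*a^3 + 117*a^2 - 504*a + 558)/(a^6 - 16*a^5 + 102*a^4 - 328*a^3 + 553*a^2 - 456*a + 144)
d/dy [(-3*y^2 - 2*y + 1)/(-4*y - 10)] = 3*(y^2 + 5*y + 2)/(4*y^2 + 20*y + 25)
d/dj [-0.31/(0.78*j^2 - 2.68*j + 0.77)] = (0.4836*j - 0.8308)/(0.78*j^2 - 2.68*j + 0.77)^2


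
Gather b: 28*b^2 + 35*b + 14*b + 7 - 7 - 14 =28*b^2 + 49*b - 14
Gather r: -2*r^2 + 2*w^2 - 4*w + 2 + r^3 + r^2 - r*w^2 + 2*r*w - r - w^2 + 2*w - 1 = r^3 - r^2 + r*(-w^2 + 2*w - 1) + w^2 - 2*w + 1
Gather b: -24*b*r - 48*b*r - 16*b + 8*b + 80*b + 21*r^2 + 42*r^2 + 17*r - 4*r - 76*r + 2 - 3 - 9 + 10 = b*(72 - 72*r) + 63*r^2 - 63*r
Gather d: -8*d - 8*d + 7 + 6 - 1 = 12 - 16*d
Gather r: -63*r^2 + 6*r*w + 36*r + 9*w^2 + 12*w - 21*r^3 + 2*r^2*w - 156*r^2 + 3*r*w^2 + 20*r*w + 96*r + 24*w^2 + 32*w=-21*r^3 + r^2*(2*w - 219) + r*(3*w^2 + 26*w + 132) + 33*w^2 + 44*w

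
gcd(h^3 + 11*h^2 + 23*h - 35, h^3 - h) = h - 1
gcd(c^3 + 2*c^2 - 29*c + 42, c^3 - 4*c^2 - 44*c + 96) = c - 2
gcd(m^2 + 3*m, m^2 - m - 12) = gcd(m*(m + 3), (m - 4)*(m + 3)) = m + 3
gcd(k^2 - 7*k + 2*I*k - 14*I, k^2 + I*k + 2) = k + 2*I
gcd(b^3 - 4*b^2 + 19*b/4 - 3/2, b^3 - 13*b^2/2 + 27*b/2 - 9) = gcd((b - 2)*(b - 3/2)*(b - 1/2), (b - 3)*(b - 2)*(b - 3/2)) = b^2 - 7*b/2 + 3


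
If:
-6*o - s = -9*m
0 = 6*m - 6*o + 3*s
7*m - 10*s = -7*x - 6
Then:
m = 14*x + 12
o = 77*x/4 + 33/2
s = 21*x/2 + 9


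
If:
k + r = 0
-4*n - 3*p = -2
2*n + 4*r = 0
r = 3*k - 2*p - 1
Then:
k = 1/4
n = 1/2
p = 0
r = -1/4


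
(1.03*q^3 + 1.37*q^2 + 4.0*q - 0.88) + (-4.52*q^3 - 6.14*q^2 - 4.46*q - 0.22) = -3.49*q^3 - 4.77*q^2 - 0.46*q - 1.1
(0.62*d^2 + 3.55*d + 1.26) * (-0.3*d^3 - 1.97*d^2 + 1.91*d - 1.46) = -0.186*d^5 - 2.2864*d^4 - 6.1873*d^3 + 3.3931*d^2 - 2.7764*d - 1.8396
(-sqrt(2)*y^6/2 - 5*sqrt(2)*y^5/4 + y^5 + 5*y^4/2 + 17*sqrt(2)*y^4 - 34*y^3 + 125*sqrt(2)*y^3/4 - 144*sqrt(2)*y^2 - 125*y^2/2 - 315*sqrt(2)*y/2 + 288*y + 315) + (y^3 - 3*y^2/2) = -sqrt(2)*y^6/2 - 5*sqrt(2)*y^5/4 + y^5 + 5*y^4/2 + 17*sqrt(2)*y^4 - 33*y^3 + 125*sqrt(2)*y^3/4 - 144*sqrt(2)*y^2 - 64*y^2 - 315*sqrt(2)*y/2 + 288*y + 315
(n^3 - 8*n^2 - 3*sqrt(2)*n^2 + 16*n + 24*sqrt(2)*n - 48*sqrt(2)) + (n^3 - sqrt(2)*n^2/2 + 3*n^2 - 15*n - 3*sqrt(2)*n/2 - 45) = 2*n^3 - 5*n^2 - 7*sqrt(2)*n^2/2 + n + 45*sqrt(2)*n/2 - 48*sqrt(2) - 45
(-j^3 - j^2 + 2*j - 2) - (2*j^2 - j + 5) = -j^3 - 3*j^2 + 3*j - 7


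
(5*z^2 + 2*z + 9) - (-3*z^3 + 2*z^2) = 3*z^3 + 3*z^2 + 2*z + 9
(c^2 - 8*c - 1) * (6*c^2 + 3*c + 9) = 6*c^4 - 45*c^3 - 21*c^2 - 75*c - 9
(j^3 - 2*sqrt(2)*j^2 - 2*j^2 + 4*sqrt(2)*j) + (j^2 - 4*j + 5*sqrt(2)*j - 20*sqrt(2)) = j^3 - 2*sqrt(2)*j^2 - j^2 - 4*j + 9*sqrt(2)*j - 20*sqrt(2)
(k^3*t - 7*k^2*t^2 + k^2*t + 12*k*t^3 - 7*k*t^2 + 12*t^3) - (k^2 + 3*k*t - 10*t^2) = k^3*t - 7*k^2*t^2 + k^2*t - k^2 + 12*k*t^3 - 7*k*t^2 - 3*k*t + 12*t^3 + 10*t^2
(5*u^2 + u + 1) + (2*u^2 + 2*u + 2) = 7*u^2 + 3*u + 3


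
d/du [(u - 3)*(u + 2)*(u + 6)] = 3*u^2 + 10*u - 12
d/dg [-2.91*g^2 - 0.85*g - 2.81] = -5.82*g - 0.85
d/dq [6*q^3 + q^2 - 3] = 2*q*(9*q + 1)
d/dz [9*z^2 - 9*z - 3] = 18*z - 9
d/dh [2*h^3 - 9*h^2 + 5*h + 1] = 6*h^2 - 18*h + 5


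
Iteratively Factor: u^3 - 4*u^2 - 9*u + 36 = (u - 4)*(u^2 - 9) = (u - 4)*(u + 3)*(u - 3)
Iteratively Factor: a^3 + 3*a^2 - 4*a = (a + 4)*(a^2 - a) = a*(a + 4)*(a - 1)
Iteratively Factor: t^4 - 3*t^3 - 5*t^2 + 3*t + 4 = (t - 1)*(t^3 - 2*t^2 - 7*t - 4) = (t - 4)*(t - 1)*(t^2 + 2*t + 1) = (t - 4)*(t - 1)*(t + 1)*(t + 1)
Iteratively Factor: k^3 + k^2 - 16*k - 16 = (k + 4)*(k^2 - 3*k - 4) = (k - 4)*(k + 4)*(k + 1)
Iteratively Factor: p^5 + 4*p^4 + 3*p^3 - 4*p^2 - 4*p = (p)*(p^4 + 4*p^3 + 3*p^2 - 4*p - 4) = p*(p + 1)*(p^3 + 3*p^2 - 4) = p*(p - 1)*(p + 1)*(p^2 + 4*p + 4) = p*(p - 1)*(p + 1)*(p + 2)*(p + 2)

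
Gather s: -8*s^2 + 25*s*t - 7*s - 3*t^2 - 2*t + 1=-8*s^2 + s*(25*t - 7) - 3*t^2 - 2*t + 1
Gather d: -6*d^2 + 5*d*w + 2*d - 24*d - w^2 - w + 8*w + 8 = -6*d^2 + d*(5*w - 22) - w^2 + 7*w + 8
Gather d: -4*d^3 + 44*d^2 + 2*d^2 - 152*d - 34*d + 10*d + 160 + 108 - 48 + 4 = -4*d^3 + 46*d^2 - 176*d + 224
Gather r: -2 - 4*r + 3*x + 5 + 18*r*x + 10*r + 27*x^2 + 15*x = r*(18*x + 6) + 27*x^2 + 18*x + 3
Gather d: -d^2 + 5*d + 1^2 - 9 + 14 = -d^2 + 5*d + 6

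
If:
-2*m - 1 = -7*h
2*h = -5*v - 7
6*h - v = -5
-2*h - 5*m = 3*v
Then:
No Solution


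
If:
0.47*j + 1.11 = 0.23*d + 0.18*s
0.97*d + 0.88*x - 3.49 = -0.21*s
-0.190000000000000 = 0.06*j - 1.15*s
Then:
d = 3.56853303709839 - 0.902128285469328*x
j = -0.450468060235298*x - 0.563381181211015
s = 0.135823590545512 - 0.0235026814035808*x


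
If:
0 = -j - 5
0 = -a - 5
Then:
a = -5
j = -5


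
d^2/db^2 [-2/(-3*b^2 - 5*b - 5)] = 4*(-9*b^2 - 15*b + (6*b + 5)^2 - 15)/(3*b^2 + 5*b + 5)^3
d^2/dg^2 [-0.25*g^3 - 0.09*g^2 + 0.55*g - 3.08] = -1.5*g - 0.18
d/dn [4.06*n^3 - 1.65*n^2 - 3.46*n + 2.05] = 12.18*n^2 - 3.3*n - 3.46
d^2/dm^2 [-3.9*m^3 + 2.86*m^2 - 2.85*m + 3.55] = 5.72 - 23.4*m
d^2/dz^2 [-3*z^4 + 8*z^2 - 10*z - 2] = 16 - 36*z^2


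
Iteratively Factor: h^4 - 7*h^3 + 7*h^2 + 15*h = (h - 5)*(h^3 - 2*h^2 - 3*h) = (h - 5)*(h + 1)*(h^2 - 3*h) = (h - 5)*(h - 3)*(h + 1)*(h)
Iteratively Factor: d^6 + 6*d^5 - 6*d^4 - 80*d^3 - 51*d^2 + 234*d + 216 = (d - 2)*(d^5 + 8*d^4 + 10*d^3 - 60*d^2 - 171*d - 108) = (d - 2)*(d + 1)*(d^4 + 7*d^3 + 3*d^2 - 63*d - 108) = (d - 2)*(d + 1)*(d + 3)*(d^3 + 4*d^2 - 9*d - 36) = (d - 2)*(d + 1)*(d + 3)*(d + 4)*(d^2 - 9) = (d - 2)*(d + 1)*(d + 3)^2*(d + 4)*(d - 3)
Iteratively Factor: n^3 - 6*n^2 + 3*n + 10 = (n - 5)*(n^2 - n - 2) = (n - 5)*(n - 2)*(n + 1)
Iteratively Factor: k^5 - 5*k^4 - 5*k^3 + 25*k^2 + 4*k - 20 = (k - 1)*(k^4 - 4*k^3 - 9*k^2 + 16*k + 20) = (k - 2)*(k - 1)*(k^3 - 2*k^2 - 13*k - 10) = (k - 2)*(k - 1)*(k + 1)*(k^2 - 3*k - 10) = (k - 2)*(k - 1)*(k + 1)*(k + 2)*(k - 5)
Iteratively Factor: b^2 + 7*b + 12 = (b + 4)*(b + 3)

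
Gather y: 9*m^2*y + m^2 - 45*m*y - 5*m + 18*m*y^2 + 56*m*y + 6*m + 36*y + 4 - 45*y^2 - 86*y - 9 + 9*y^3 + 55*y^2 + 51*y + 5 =m^2 + m + 9*y^3 + y^2*(18*m + 10) + y*(9*m^2 + 11*m + 1)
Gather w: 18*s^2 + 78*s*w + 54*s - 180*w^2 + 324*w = 18*s^2 + 54*s - 180*w^2 + w*(78*s + 324)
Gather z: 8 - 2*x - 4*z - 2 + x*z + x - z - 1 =-x + z*(x - 5) + 5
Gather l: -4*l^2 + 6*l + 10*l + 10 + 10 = -4*l^2 + 16*l + 20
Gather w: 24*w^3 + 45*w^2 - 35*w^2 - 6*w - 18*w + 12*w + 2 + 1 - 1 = 24*w^3 + 10*w^2 - 12*w + 2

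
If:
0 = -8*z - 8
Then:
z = -1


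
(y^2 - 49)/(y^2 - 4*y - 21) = (y + 7)/(y + 3)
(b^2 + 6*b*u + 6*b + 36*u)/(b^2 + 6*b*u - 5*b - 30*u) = (b + 6)/(b - 5)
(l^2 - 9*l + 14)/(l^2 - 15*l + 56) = (l - 2)/(l - 8)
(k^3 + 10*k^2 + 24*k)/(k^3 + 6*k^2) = (k + 4)/k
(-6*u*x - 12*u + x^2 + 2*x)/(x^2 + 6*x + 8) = (-6*u + x)/(x + 4)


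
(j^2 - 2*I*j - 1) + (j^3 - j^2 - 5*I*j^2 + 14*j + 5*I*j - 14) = j^3 - 5*I*j^2 + 14*j + 3*I*j - 15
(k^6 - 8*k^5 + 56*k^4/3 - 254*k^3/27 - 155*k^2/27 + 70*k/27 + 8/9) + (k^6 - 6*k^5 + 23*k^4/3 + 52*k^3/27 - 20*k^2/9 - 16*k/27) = 2*k^6 - 14*k^5 + 79*k^4/3 - 202*k^3/27 - 215*k^2/27 + 2*k + 8/9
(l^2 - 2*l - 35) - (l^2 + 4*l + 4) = -6*l - 39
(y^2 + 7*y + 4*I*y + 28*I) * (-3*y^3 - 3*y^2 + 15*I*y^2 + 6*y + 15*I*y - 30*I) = -3*y^5 - 24*y^4 + 3*I*y^4 - 75*y^3 + 24*I*y^3 - 438*y^2 + 15*I*y^2 - 300*y - 42*I*y + 840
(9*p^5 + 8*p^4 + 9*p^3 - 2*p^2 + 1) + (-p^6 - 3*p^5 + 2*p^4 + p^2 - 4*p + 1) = -p^6 + 6*p^5 + 10*p^4 + 9*p^3 - p^2 - 4*p + 2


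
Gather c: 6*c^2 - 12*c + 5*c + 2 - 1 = 6*c^2 - 7*c + 1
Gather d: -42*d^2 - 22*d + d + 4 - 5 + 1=-42*d^2 - 21*d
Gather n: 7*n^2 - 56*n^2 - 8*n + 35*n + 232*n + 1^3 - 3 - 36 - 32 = -49*n^2 + 259*n - 70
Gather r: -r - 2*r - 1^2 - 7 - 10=-3*r - 18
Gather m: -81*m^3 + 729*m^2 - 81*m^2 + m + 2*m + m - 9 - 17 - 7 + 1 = -81*m^3 + 648*m^2 + 4*m - 32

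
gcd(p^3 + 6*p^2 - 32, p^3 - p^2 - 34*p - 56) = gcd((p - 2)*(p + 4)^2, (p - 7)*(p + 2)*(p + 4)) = p + 4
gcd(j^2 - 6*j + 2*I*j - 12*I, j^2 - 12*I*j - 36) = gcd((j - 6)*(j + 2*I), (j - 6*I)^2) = 1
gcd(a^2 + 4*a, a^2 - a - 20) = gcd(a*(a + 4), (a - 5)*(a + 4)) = a + 4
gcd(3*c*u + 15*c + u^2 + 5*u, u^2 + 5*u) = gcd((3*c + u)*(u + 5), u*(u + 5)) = u + 5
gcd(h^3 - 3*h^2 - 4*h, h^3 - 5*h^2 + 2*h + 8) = h^2 - 3*h - 4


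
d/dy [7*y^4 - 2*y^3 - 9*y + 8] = 28*y^3 - 6*y^2 - 9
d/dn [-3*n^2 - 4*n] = -6*n - 4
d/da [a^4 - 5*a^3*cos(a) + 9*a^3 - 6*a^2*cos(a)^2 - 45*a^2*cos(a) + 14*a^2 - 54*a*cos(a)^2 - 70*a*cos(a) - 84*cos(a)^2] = 5*a^3*sin(a) + 4*a^3 + 45*a^2*sin(a) + 6*a^2*sin(2*a) - 15*a^2*cos(a) + 27*a^2 + 70*a*sin(a) + 54*a*sin(2*a) - 12*a*cos(a)^2 - 90*a*cos(a) + 28*a + 84*sin(2*a) - 54*cos(a)^2 - 70*cos(a)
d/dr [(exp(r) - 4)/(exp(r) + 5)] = 9*exp(r)/(exp(r) + 5)^2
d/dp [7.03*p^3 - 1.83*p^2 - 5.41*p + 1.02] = 21.09*p^2 - 3.66*p - 5.41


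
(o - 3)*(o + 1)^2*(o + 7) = o^4 + 6*o^3 - 12*o^2 - 38*o - 21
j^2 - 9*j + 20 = (j - 5)*(j - 4)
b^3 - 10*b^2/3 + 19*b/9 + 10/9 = (b - 2)*(b - 5/3)*(b + 1/3)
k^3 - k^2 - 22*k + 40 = (k - 4)*(k - 2)*(k + 5)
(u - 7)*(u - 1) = u^2 - 8*u + 7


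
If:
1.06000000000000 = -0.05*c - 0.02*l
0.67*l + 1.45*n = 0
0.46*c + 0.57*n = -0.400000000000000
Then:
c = -12.84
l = -20.90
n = 9.66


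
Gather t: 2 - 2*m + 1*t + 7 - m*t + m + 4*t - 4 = -m + t*(5 - m) + 5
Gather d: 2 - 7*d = 2 - 7*d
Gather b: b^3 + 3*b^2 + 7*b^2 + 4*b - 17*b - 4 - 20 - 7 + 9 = b^3 + 10*b^2 - 13*b - 22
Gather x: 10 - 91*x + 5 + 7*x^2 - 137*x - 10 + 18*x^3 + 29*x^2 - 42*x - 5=18*x^3 + 36*x^2 - 270*x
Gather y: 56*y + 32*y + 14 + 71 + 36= 88*y + 121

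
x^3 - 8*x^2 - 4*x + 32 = (x - 8)*(x - 2)*(x + 2)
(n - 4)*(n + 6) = n^2 + 2*n - 24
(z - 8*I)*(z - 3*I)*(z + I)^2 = z^4 - 9*I*z^3 - 3*z^2 - 37*I*z + 24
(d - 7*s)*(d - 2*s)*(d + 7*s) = d^3 - 2*d^2*s - 49*d*s^2 + 98*s^3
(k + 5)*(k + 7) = k^2 + 12*k + 35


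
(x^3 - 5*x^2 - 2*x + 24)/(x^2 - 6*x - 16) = (x^2 - 7*x + 12)/(x - 8)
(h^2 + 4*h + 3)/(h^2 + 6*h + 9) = (h + 1)/(h + 3)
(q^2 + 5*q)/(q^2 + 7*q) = (q + 5)/(q + 7)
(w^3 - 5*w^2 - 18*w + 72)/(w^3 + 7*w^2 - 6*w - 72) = (w - 6)/(w + 6)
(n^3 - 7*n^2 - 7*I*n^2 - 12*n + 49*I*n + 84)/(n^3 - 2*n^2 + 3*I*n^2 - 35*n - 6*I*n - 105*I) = (n^2 - 7*I*n - 12)/(n^2 + n*(5 + 3*I) + 15*I)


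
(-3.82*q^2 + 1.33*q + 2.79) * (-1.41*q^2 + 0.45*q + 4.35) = 5.3862*q^4 - 3.5943*q^3 - 19.9524*q^2 + 7.041*q + 12.1365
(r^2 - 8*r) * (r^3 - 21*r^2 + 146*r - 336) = r^5 - 29*r^4 + 314*r^3 - 1504*r^2 + 2688*r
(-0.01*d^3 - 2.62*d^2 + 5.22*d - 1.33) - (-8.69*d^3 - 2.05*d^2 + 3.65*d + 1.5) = 8.68*d^3 - 0.57*d^2 + 1.57*d - 2.83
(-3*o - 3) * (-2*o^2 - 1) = 6*o^3 + 6*o^2 + 3*o + 3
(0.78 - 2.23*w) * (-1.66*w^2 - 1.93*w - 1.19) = 3.7018*w^3 + 3.0091*w^2 + 1.1483*w - 0.9282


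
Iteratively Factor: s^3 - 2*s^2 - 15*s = (s)*(s^2 - 2*s - 15) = s*(s + 3)*(s - 5)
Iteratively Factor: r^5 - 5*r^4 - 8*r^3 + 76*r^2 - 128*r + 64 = (r - 1)*(r^4 - 4*r^3 - 12*r^2 + 64*r - 64) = (r - 2)*(r - 1)*(r^3 - 2*r^2 - 16*r + 32) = (r - 2)^2*(r - 1)*(r^2 - 16) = (r - 2)^2*(r - 1)*(r + 4)*(r - 4)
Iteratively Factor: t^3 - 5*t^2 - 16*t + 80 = (t - 4)*(t^2 - t - 20) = (t - 5)*(t - 4)*(t + 4)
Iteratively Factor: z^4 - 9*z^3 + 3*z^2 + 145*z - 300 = (z - 5)*(z^3 - 4*z^2 - 17*z + 60) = (z - 5)*(z + 4)*(z^2 - 8*z + 15) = (z - 5)*(z - 3)*(z + 4)*(z - 5)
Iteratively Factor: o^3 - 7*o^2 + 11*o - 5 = (o - 5)*(o^2 - 2*o + 1) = (o - 5)*(o - 1)*(o - 1)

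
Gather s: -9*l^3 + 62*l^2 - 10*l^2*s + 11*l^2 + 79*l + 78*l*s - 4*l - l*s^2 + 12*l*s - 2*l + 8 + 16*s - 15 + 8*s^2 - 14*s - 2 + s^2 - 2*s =-9*l^3 + 73*l^2 + 73*l + s^2*(9 - l) + s*(-10*l^2 + 90*l) - 9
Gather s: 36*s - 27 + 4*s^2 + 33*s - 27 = 4*s^2 + 69*s - 54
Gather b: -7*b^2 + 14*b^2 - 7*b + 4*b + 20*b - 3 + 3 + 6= 7*b^2 + 17*b + 6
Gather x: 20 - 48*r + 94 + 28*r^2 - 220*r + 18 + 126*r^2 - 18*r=154*r^2 - 286*r + 132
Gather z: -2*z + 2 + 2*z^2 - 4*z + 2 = 2*z^2 - 6*z + 4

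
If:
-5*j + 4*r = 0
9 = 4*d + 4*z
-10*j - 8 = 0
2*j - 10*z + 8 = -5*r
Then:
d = 211/100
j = -4/5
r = -1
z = 7/50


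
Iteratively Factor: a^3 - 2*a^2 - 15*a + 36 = (a - 3)*(a^2 + a - 12) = (a - 3)*(a + 4)*(a - 3)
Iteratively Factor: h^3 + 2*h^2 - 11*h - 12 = (h + 1)*(h^2 + h - 12) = (h - 3)*(h + 1)*(h + 4)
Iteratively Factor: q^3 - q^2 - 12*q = (q + 3)*(q^2 - 4*q) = q*(q + 3)*(q - 4)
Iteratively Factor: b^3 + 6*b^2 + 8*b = (b)*(b^2 + 6*b + 8) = b*(b + 4)*(b + 2)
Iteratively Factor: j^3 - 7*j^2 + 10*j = (j)*(j^2 - 7*j + 10) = j*(j - 5)*(j - 2)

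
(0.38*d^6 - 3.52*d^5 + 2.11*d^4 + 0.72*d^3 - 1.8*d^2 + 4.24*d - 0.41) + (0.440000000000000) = 0.38*d^6 - 3.52*d^5 + 2.11*d^4 + 0.72*d^3 - 1.8*d^2 + 4.24*d + 0.03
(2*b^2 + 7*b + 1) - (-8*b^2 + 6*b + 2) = 10*b^2 + b - 1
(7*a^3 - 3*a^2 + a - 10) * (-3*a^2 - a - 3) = -21*a^5 + 2*a^4 - 21*a^3 + 38*a^2 + 7*a + 30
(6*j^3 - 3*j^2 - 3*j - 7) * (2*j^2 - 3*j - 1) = 12*j^5 - 24*j^4 - 3*j^3 - 2*j^2 + 24*j + 7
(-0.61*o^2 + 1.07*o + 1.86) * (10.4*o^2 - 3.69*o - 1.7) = -6.344*o^4 + 13.3789*o^3 + 16.4327*o^2 - 8.6824*o - 3.162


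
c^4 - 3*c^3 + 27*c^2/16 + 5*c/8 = c*(c - 2)*(c - 5/4)*(c + 1/4)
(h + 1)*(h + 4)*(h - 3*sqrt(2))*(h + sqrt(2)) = h^4 - 2*sqrt(2)*h^3 + 5*h^3 - 10*sqrt(2)*h^2 - 2*h^2 - 30*h - 8*sqrt(2)*h - 24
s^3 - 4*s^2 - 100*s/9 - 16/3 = (s - 6)*(s + 2/3)*(s + 4/3)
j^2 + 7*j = j*(j + 7)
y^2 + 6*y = y*(y + 6)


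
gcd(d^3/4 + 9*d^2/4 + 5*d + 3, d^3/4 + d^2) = 1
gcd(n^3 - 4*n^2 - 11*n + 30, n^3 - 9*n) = n + 3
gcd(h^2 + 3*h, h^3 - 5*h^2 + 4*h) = h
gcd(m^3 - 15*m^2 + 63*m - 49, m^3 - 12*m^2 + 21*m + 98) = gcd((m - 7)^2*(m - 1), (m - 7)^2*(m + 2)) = m^2 - 14*m + 49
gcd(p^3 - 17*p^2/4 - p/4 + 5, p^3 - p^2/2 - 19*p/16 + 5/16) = p^2 - p/4 - 5/4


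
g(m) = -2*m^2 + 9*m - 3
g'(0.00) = 9.00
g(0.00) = -3.00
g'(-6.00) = 33.00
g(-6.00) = -129.00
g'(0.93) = 5.28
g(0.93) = 3.64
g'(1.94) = 1.24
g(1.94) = 6.93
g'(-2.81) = 20.24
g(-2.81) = -44.08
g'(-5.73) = 31.92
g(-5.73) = -120.24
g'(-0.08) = 9.32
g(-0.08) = -3.73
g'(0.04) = 8.84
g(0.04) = -2.64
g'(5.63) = -13.52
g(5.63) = -15.72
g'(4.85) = -10.40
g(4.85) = -6.40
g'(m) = 9 - 4*m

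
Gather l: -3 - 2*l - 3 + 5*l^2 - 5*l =5*l^2 - 7*l - 6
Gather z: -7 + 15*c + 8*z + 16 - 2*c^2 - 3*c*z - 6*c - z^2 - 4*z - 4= -2*c^2 + 9*c - z^2 + z*(4 - 3*c) + 5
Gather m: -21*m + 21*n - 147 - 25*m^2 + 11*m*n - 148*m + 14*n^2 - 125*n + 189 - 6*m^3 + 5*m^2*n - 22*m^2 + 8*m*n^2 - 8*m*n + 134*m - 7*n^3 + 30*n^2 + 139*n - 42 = -6*m^3 + m^2*(5*n - 47) + m*(8*n^2 + 3*n - 35) - 7*n^3 + 44*n^2 + 35*n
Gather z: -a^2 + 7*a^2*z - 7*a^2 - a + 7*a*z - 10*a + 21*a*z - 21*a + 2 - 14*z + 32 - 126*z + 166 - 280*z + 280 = -8*a^2 - 32*a + z*(7*a^2 + 28*a - 420) + 480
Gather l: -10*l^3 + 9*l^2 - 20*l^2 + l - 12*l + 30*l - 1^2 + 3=-10*l^3 - 11*l^2 + 19*l + 2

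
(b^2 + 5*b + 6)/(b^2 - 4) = (b + 3)/(b - 2)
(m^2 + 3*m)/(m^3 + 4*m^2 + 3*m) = 1/(m + 1)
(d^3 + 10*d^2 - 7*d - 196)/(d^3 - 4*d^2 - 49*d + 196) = (d + 7)/(d - 7)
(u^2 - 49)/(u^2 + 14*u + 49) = (u - 7)/(u + 7)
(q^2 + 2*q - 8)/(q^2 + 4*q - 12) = (q + 4)/(q + 6)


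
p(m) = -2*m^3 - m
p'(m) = -6*m^2 - 1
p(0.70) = -1.39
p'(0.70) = -3.94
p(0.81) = -1.87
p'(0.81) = -4.94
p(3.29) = -74.51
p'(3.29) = -65.94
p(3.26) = -72.55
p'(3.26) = -64.77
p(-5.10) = 270.40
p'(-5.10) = -157.06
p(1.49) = -8.11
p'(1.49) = -14.32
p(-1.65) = 10.63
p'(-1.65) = -17.34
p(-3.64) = 100.10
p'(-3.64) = -80.50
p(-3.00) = 57.00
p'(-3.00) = -55.00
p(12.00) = -3468.00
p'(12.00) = -865.00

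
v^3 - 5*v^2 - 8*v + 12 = (v - 6)*(v - 1)*(v + 2)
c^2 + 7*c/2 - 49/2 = (c - 7/2)*(c + 7)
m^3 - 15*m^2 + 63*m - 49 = (m - 7)^2*(m - 1)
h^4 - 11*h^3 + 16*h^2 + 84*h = h*(h - 7)*(h - 6)*(h + 2)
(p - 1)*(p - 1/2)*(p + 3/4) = p^3 - 3*p^2/4 - 5*p/8 + 3/8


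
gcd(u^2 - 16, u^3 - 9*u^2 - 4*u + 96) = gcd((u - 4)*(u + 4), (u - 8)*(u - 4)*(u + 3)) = u - 4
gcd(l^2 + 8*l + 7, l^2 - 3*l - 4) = l + 1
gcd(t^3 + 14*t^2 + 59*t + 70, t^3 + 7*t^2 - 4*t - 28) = t^2 + 9*t + 14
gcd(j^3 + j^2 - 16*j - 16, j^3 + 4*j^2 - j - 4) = j^2 + 5*j + 4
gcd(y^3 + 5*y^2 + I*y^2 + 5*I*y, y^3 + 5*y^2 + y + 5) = y^2 + y*(5 + I) + 5*I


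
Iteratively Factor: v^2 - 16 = (v + 4)*(v - 4)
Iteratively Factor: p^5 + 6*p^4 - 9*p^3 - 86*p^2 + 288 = (p + 4)*(p^4 + 2*p^3 - 17*p^2 - 18*p + 72) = (p - 2)*(p + 4)*(p^3 + 4*p^2 - 9*p - 36) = (p - 2)*(p + 4)^2*(p^2 - 9) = (p - 3)*(p - 2)*(p + 4)^2*(p + 3)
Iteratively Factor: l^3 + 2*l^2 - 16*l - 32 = (l + 4)*(l^2 - 2*l - 8) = (l + 2)*(l + 4)*(l - 4)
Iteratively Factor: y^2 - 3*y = (y - 3)*(y)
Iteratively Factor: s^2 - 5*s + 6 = (s - 2)*(s - 3)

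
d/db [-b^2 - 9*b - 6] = -2*b - 9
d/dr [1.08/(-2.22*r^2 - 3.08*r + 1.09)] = (4.7952*r + 3.3264)/(2.22*r^2 + 3.08*r - 1.09)^2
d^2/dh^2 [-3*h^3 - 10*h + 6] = -18*h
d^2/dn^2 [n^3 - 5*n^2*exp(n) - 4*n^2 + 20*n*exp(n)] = -5*n^2*exp(n) + 6*n + 30*exp(n) - 8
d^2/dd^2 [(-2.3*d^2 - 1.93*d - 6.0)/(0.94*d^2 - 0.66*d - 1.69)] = (-6.264536*d^3 - 53.73228*d^2 + 3.93841200000001*d - 33.123016)/(0.830584*d^6 - 1.749528*d^5 - 3.25146*d^4 + 6.00336*d^3 + 5.84571*d^2 - 5.655078*d - 4.826809)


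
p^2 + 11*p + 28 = (p + 4)*(p + 7)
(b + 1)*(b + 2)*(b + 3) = b^3 + 6*b^2 + 11*b + 6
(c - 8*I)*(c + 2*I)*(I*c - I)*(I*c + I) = -c^4 + 6*I*c^3 - 15*c^2 - 6*I*c + 16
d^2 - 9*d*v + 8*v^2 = (d - 8*v)*(d - v)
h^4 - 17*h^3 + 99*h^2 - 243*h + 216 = (h - 8)*(h - 3)^3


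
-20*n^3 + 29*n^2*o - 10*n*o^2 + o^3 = (-5*n + o)*(-4*n + o)*(-n + o)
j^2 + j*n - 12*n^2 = (j - 3*n)*(j + 4*n)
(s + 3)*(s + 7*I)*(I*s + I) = I*s^3 - 7*s^2 + 4*I*s^2 - 28*s + 3*I*s - 21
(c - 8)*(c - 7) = c^2 - 15*c + 56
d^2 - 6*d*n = d*(d - 6*n)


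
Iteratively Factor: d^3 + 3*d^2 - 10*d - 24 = (d + 4)*(d^2 - d - 6) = (d + 2)*(d + 4)*(d - 3)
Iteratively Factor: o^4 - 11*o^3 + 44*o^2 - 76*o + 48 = (o - 2)*(o^3 - 9*o^2 + 26*o - 24) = (o - 3)*(o - 2)*(o^2 - 6*o + 8) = (o - 4)*(o - 3)*(o - 2)*(o - 2)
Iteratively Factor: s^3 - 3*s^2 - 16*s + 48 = (s - 3)*(s^2 - 16) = (s - 4)*(s - 3)*(s + 4)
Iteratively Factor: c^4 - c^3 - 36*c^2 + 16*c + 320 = (c - 4)*(c^3 + 3*c^2 - 24*c - 80) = (c - 5)*(c - 4)*(c^2 + 8*c + 16) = (c - 5)*(c - 4)*(c + 4)*(c + 4)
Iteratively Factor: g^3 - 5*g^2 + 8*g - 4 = (g - 1)*(g^2 - 4*g + 4) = (g - 2)*(g - 1)*(g - 2)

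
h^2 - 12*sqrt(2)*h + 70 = (h - 7*sqrt(2))*(h - 5*sqrt(2))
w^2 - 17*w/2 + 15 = (w - 6)*(w - 5/2)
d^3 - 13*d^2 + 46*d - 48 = (d - 8)*(d - 3)*(d - 2)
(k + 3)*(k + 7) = k^2 + 10*k + 21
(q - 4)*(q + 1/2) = q^2 - 7*q/2 - 2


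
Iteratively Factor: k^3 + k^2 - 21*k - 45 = (k - 5)*(k^2 + 6*k + 9) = (k - 5)*(k + 3)*(k + 3)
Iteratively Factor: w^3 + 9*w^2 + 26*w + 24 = (w + 3)*(w^2 + 6*w + 8) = (w + 3)*(w + 4)*(w + 2)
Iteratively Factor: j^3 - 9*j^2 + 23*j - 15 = (j - 1)*(j^2 - 8*j + 15) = (j - 5)*(j - 1)*(j - 3)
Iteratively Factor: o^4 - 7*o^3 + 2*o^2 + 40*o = (o - 4)*(o^3 - 3*o^2 - 10*o) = (o - 4)*(o + 2)*(o^2 - 5*o) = (o - 5)*(o - 4)*(o + 2)*(o)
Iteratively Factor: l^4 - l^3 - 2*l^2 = (l)*(l^3 - l^2 - 2*l) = l*(l - 2)*(l^2 + l) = l^2*(l - 2)*(l + 1)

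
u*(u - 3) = u^2 - 3*u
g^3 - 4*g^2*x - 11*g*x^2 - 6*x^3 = (g - 6*x)*(g + x)^2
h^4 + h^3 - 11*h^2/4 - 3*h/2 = h*(h - 3/2)*(h + 1/2)*(h + 2)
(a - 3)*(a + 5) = a^2 + 2*a - 15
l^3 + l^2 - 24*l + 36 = (l - 3)*(l - 2)*(l + 6)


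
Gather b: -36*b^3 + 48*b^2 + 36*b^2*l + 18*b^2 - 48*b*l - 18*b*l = -36*b^3 + b^2*(36*l + 66) - 66*b*l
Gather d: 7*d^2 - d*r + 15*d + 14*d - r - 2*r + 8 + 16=7*d^2 + d*(29 - r) - 3*r + 24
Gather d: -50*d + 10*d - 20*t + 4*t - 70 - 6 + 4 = -40*d - 16*t - 72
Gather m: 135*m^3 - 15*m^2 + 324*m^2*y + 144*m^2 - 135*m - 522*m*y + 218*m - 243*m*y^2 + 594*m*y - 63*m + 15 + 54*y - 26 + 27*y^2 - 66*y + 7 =135*m^3 + m^2*(324*y + 129) + m*(-243*y^2 + 72*y + 20) + 27*y^2 - 12*y - 4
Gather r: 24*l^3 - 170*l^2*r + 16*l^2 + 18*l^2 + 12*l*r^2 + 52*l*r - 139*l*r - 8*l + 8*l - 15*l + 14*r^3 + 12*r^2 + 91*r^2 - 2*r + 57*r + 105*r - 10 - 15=24*l^3 + 34*l^2 - 15*l + 14*r^3 + r^2*(12*l + 103) + r*(-170*l^2 - 87*l + 160) - 25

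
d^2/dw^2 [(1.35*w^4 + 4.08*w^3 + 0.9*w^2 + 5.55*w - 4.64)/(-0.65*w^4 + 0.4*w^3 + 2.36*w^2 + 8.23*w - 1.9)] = (-7.105427357601e-15*w^10 - 4.14959999999999*w^9 - 14.7069*w^8 - 150.94872*w^7 - 211.41812*w^6 - 10.1737200000001*w^5 - 833.85732*w^4 - 143.546184000001*w^3 + 427.424304*w^2 + 324.199152*w + 490.104132)/(0.274625*w^12 - 0.507*w^11 - 2.6793*w^10 - 6.813925*w^9 + 24.97497*w^8 + 62.151*w^7 + 55.744579*w^6 - 269.015604*w^5 - 403.233912*w^4 - 340.353847*w^3 + 360.51873*w^2 - 89.1309*w + 6.859)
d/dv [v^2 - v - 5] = 2*v - 1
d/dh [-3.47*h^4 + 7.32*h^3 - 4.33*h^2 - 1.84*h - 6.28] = -13.88*h^3 + 21.96*h^2 - 8.66*h - 1.84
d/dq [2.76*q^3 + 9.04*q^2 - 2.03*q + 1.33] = 8.28*q^2 + 18.08*q - 2.03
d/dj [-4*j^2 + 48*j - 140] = 48 - 8*j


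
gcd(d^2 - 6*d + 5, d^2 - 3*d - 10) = d - 5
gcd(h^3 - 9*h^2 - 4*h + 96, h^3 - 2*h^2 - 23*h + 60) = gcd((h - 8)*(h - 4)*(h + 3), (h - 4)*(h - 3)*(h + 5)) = h - 4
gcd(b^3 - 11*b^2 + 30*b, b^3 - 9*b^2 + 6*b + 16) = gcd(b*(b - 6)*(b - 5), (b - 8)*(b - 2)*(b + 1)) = 1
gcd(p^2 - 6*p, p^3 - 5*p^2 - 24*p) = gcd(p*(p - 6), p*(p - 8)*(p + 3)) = p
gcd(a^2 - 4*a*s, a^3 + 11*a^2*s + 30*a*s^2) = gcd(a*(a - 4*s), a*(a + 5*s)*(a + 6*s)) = a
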